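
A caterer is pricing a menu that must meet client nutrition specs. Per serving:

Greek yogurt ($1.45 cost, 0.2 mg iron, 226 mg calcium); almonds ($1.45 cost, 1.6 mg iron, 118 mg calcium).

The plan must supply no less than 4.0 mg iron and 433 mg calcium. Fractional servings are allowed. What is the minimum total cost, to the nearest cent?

$4.45

Greek yogurt only: max(4.0/0.2, 433/226) = 20 servings → $29.00.
almonds only: max(4.0/1.6, 433/118) = 3.669 servings → $5.32.
Greek yogurt + almonds with both tight: 0.6533 servings and 2.418 servings → $4.45.
The minimum over all feasible corners is $4.45.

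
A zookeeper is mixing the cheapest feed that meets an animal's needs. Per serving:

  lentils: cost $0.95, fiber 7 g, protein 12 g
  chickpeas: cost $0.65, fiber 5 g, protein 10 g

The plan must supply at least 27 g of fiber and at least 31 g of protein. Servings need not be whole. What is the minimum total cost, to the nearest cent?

$3.51

With two linear requirements the optimum uses one or two foods; enumerate the corners.
lentils only: max(27/7, 31/12) = 3.857 servings → $3.66.
chickpeas only: max(27/5, 31/10) = 5.4 servings → $3.51.
lentils + chickpeas with both targets exact would need a negative amount; discard.
The minimum over all feasible corners is $3.51.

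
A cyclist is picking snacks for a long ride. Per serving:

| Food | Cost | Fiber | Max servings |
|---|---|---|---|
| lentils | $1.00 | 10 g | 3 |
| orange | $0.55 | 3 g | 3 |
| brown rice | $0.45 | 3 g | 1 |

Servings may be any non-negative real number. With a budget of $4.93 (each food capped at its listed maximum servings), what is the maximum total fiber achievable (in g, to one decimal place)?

41.1 g

Fiber per dollar: lentils 10, brown rice 6.667, orange 5.455.
Take 3 servings of lentils: spends $3.00, +30.0 g fiber (running total 30.0 g).
Take 1 serving of brown rice: spends $0.45, +3.0 g fiber (running total 33.0 g).
Take 2.691 servings of orange: spends $1.48, +8.1 g fiber (running total 41.1 g).
Filling greedily by fiber-per-dollar is optimal for one linear limit, giving 41.1 g.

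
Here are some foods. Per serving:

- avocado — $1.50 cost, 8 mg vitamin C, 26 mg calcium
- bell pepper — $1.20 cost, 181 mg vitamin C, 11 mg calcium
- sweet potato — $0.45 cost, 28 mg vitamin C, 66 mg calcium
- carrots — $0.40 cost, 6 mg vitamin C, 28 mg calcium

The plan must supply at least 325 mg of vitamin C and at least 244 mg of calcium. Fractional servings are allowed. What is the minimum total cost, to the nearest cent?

$3.08

At the optimum either one food covers both requirements or two foods hit both targets exactly; no other combination can be cheaper.
avocado only: max(325/8, 244/26) = 40.62 servings → $60.94.
bell pepper only: max(325/181, 244/11) = 22.18 servings → $26.62.
sweet potato only: max(325/28, 244/66) = 11.61 servings → $5.22.
carrots only: max(325/6, 244/28) = 54.17 servings → $21.67.
avocado + bell pepper with both tight: 8.789 servings and 1.407 servings → $14.87.
avocado + sweet potato: intersection lies outside the first quadrant.
avocado + carrots: the both-tight solution has a negative serving — not a feasible corner.
bell pepper + sweet potato with both tight: 1.256 servings and 3.488 servings → $3.08.
bell pepper + carrots with both tight: 1.527 servings and 8.115 servings → $5.08.
sweet potato + carrots with both targets exact would need a negative amount; discard.
The minimum over all feasible corners is $3.08.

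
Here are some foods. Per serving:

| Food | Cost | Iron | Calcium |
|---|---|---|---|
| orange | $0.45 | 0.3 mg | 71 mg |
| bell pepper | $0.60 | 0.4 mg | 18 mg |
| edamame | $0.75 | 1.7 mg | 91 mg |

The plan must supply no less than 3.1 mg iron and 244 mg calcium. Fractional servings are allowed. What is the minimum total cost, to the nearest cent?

$1.82

Minimising a linear cost over {iron ≥ 3.1, calcium ≥ 244, servings ≥ 0} — the optimum is at a vertex, using one or two foods.
orange only: max(3.1/0.3, 244/71) = 10.33 servings → $4.65.
bell pepper only: max(3.1/0.4, 244/18) = 13.56 servings → $8.13.
edamame only: max(3.1/1.7, 244/91) = 2.681 servings → $2.01.
orange + bell pepper with both tight: 1.817 servings and 6.387 servings → $4.65.
orange + edamame with both tight: 1.421 servings and 1.573 servings → $1.82.
bell pepper + edamame: intersection lies outside the first quadrant.
So the least-cost plan costs $1.82.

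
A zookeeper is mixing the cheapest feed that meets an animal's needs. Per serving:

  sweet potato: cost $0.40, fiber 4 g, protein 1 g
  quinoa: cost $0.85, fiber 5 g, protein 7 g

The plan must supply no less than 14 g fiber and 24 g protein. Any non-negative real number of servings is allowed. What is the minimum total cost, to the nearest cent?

$2.91

A basic optimal solution has at most two foods positive. Try each food alone and each pair with both targets met exactly.
sweet potato only: max(14/4, 24/1) = 24 servings → $9.60.
quinoa only: max(14/5, 24/7) = 3.429 servings → $2.91.
sweet potato + quinoa: the both-tight solution has a negative serving — not a feasible corner.
So the least-cost plan costs $2.91.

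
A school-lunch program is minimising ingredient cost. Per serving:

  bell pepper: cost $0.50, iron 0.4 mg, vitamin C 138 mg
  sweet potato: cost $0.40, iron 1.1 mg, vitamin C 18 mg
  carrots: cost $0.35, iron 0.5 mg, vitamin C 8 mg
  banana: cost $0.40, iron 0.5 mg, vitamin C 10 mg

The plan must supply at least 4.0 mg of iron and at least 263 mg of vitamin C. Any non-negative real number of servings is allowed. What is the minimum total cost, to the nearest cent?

$1.99

bell pepper only: max(4.0/0.4, 263/138) = 10 servings → $5.00.
sweet potato only: max(4.0/1.1, 263/18) = 14.61 servings → $5.84.
carrots only: max(4.0/0.5, 263/8) = 32.88 servings → $11.51.
banana only: max(4.0/0.5, 263/10) = 26.3 servings → $10.52.
bell pepper + sweet potato with both tight: 1.503 servings and 3.09 servings → $1.99.
bell pepper + carrots with both tight: 1.512 servings and 6.79 servings → $3.13.
bell pepper + banana with both tight: 1.408 servings and 6.874 servings → $3.45.
sweet potato + carrots: intersection lies outside the first quadrant.
sweet potato + banana: the both-tight solution has a negative serving — not a feasible corner.
carrots + banana: the both-tight solution has a negative serving — not a feasible corner.
Cheapest feasible corner: $1.99.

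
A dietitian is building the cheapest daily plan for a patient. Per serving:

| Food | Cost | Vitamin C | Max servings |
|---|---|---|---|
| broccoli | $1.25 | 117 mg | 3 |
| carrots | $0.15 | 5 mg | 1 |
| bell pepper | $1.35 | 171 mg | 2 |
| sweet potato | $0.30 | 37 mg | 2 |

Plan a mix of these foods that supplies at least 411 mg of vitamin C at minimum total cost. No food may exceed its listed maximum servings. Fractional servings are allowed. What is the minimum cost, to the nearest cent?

Cost per mg of vitamin C: bell pepper $0.0079, sweet potato $0.0081, broccoli $0.0107, carrots $0.0300.
Take 2 servings of bell pepper: +342.0 mg vitamin C for $2.70 (total $2.70, still need 69.0 mg).
Take 1.865 servings of sweet potato: +69.0 mg vitamin C for $0.56 (total $3.26, still need 0.0 mg).
Greedy by cheapest-per-mg is optimal for a single linear constraint, so the minimum cost is $3.26.

$3.26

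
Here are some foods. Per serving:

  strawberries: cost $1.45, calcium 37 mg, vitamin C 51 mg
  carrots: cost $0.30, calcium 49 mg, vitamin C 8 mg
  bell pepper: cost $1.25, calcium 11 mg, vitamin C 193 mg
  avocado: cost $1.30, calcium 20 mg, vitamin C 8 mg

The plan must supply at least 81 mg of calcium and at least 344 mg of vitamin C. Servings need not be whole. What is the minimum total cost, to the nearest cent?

With two linear requirements the optimum uses one or two foods; enumerate the corners.
strawberries only: max(81/37, 344/51) = 6.745 servings → $9.78.
carrots only: max(81/49, 344/8) = 43 servings → $12.90.
bell pepper only: max(81/11, 344/193) = 7.364 servings → $9.20.
avocado only: max(81/20, 344/8) = 43 servings → $55.90.
strawberries + carrots: the both-tight solution has a negative serving — not a feasible corner.
strawberries + bell pepper with both tight: 1.801 servings and 1.307 servings → $4.24.
strawberries + avocado with both targets exact would need a negative amount; discard.
carrots + bell pepper with both tight: 1.265 servings and 1.73 servings → $2.54.
carrots + avocado with both targets exact would need a negative amount; discard.
bell pepper + avocado with both tight: 1.652 servings and 3.141 servings → $6.15.
The minimum over all feasible corners is $2.54.

$2.54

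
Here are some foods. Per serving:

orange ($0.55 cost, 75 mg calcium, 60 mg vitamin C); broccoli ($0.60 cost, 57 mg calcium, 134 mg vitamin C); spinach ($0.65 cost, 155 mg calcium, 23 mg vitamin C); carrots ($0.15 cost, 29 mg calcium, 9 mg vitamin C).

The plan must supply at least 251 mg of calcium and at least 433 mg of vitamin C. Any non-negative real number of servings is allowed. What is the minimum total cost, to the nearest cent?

Two binding constraints pin down two serving amounts, so the optimal mix uses at most two foods. The candidates are each food alone (scaled to the tighter of calcium/vitamin C) and each pair with both constraints tight.
orange only: max(251/75, 433/60) = 7.217 servings → $3.97.
broccoli only: max(251/57, 433/134) = 4.404 servings → $2.64.
spinach only: max(251/155, 433/23) = 18.83 servings → $12.24.
carrots only: max(251/29, 433/9) = 48.11 servings → $7.22.
orange + broccoli with both tight: 1.35 servings and 2.627 servings → $2.32.
orange + spinach: the both-tight solution has a negative serving — not a feasible corner.
orange + carrots: the both-tight solution has a negative serving — not a feasible corner.
broccoli + spinach with both tight: 3.152 servings and 0.4601 servings → $2.19.
broccoli + carrots with both tight: 3.053 servings and 2.654 servings → $2.23.
spinach + carrots with both targets exact would need a negative amount; discard.
The minimum over all feasible corners is $2.19.

$2.19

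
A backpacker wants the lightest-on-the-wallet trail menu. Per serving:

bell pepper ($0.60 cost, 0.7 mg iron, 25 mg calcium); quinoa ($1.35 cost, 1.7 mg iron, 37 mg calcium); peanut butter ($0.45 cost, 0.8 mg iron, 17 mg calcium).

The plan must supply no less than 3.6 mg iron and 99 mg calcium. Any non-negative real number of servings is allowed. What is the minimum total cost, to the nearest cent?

$2.48

Compare the cost at each extreme point of the feasible region.
bell pepper only: max(3.6/0.7, 99/25) = 5.143 servings → $3.09.
quinoa only: max(3.6/1.7, 99/37) = 2.676 servings → $3.61.
peanut butter only: max(3.6/0.8, 99/17) = 5.824 servings → $2.62.
bell pepper + quinoa with both tight: 2.114 servings and 1.247 servings → $2.95.
bell pepper + peanut butter with both tight: 2.222 servings and 2.556 servings → $2.48.
quinoa + peanut butter: the both-tight solution has a negative serving — not a feasible corner.
So the least-cost plan costs $2.48.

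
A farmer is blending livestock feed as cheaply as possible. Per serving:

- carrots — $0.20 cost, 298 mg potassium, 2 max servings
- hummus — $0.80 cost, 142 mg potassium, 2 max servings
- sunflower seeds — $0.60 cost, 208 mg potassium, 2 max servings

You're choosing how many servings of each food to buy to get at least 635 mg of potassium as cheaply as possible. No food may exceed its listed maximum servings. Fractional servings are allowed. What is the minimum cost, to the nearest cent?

$0.51

Cost per mg of potassium: carrots $0.0007, sunflower seeds $0.0029, hummus $0.0056.
Take 2 servings of carrots: +596.0 mg potassium for $0.40 (total $0.40, still need 39.0 mg).
Take 0.1875 servings of sunflower seeds: +39.0 mg potassium for $0.11 (total $0.51, still need 0.0 mg).
Greedy by cheapest-per-mg is optimal for a single linear constraint, so the minimum cost is $0.51.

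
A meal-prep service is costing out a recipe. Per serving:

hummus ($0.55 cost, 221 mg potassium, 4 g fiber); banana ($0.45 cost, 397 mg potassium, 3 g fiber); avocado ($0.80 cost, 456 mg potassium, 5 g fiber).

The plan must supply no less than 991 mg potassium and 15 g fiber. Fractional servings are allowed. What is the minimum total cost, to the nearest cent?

hummus only: max(991/221, 15/4) = 4.484 servings → $2.47.
banana only: max(991/397, 15/3) = 5 servings → $2.25.
avocado only: max(991/456, 15/5) = 3 servings → $2.40.
hummus + banana with both tight: 3.224 servings and 0.7016 servings → $2.09.
hummus + avocado with both tight: 2.622 servings and 0.9026 servings → $2.16.
banana + avocado: the both-tight solution has a negative serving — not a feasible corner.
Cheapest feasible corner: $2.09.

$2.09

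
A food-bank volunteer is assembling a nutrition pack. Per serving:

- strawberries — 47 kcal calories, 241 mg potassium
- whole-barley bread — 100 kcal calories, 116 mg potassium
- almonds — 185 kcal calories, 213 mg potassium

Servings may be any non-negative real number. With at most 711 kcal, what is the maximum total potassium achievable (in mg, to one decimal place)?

3645.8 mg

Potassium per kcal: strawberries 5.128, whole-barley bread 1.16, almonds 1.151.
With no serving limits, spend the whole calories allowance on strawberries: 711 kcal / 47 kcal × 241 mg = 3645.8 mg.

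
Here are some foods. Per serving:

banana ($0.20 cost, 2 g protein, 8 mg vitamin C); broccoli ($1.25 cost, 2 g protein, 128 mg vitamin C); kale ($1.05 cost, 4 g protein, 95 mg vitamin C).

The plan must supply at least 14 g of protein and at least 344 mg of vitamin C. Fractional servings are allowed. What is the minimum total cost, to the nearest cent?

$3.78

Minimising a linear cost over {protein ≥ 14, vitamin C ≥ 344, servings ≥ 0} — the optimum is at a vertex, using one or two foods.
banana only: max(14/2, 344/8) = 43 servings → $8.60.
broccoli only: max(14/2, 344/128) = 7 servings → $8.75.
kale only: max(14/4, 344/95) = 3.621 servings → $3.80.
banana + broccoli with both tight: 4.6 servings and 2.4 servings → $3.92.
banana + kale: the both-tight solution has a negative serving — not a feasible corner.
broccoli + kale with both tight: 0.1429 servings and 3.429 servings → $3.78.
The minimum over all feasible corners is $3.78.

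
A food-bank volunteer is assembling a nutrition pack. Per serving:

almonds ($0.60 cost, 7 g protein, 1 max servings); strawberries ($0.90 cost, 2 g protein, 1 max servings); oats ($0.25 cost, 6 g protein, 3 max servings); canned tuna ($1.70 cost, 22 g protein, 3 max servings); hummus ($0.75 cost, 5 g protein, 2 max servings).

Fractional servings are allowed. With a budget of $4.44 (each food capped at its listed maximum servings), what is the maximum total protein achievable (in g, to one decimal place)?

Protein per dollar: oats 24, canned tuna 12.94, almonds 11.67, hummus 6.667, strawberries 2.222.
Take 3 servings of oats: spends $0.75, +18.0 g protein (running total 18.0 g).
Take 2.171 servings of canned tuna: spends $3.69, +47.8 g protein (running total 65.8 g).
Greedy by best ratio exhausts the cost allowance optimally: 65.8 g.

65.8 g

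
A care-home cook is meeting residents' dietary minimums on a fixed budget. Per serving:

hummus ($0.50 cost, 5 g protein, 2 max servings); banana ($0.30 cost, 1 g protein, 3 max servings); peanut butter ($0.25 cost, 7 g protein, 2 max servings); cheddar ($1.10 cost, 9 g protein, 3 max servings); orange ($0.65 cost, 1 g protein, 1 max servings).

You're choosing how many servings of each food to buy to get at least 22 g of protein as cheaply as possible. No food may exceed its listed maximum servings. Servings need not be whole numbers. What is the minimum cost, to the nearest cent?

$1.30

Cost per g of protein: peanut butter $0.0357, hummus $0.1000, cheddar $0.1222, banana $0.3000, orange $0.6500.
Take 2 servings of peanut butter: +14.0 g protein for $0.50 (total $0.50, still need 8.0 g).
Take 1.6 servings of hummus: +8.0 g protein for $0.80 (total $1.30, still need 0.0 g).
Filling from the cheapest source first is optimal under one linear minimum: $1.30.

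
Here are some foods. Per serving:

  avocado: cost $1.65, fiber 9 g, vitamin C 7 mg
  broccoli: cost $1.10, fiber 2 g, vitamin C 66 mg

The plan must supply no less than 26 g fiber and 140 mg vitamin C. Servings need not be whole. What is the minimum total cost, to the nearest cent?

$6.13

Check every corner: each single food scaled to meet both minima, and each pair solved so both constraints bind.
avocado only: max(26/9, 140/7) = 20 servings → $33.00.
broccoli only: max(26/2, 140/66) = 13 servings → $14.30.
avocado + broccoli with both tight: 2.476 servings and 1.859 servings → $6.13.
The minimum over all feasible corners is $6.13.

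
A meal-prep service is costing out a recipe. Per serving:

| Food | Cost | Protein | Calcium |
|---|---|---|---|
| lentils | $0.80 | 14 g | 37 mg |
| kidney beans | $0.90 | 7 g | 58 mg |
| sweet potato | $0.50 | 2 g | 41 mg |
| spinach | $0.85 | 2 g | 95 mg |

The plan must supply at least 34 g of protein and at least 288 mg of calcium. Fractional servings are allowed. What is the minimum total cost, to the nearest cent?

$3.57

Compare the cost at each extreme point of the feasible region.
lentils only: max(34/14, 288/37) = 7.784 servings → $6.23.
kidney beans only: max(34/7, 288/58) = 4.966 servings → $4.47.
sweet potato only: max(34/2, 288/41) = 17 servings → $8.50.
spinach only: max(34/2, 288/95) = 17 servings → $14.45.
lentils + kidney beans with both targets exact would need a negative amount; discard.
lentils + sweet potato with both tight: 1.636 servings and 5.548 servings → $4.08.
lentils + spinach with both tight: 2.113 servings and 2.209 servings → $3.57.
kidney beans + sweet potato with both tight: 4.784 servings and 0.2573 servings → $4.43.
kidney beans + spinach with both tight: 4.834 servings and 0.08015 servings → $4.42.
sweet potato + spinach with both targets exact would need a negative amount; discard.
The minimum over all feasible corners is $3.57.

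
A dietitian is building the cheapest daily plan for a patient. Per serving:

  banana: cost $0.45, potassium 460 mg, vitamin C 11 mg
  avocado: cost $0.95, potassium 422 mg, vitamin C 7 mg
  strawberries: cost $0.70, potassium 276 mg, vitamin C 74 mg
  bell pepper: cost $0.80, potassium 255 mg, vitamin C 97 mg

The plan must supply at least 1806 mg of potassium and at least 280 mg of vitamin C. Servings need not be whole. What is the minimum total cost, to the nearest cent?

Minimising a linear cost over {potassium ≥ 1806, vitamin C ≥ 280, servings ≥ 0} — the optimum is at a vertex, using one or two foods.
banana only: max(1806/460, 280/11) = 25.45 servings → $11.45.
avocado only: max(1806/422, 280/7) = 40 servings → $38.00.
strawberries only: max(1806/276, 280/74) = 6.543 servings → $4.58.
bell pepper only: max(1806/255, 280/97) = 7.082 servings → $5.67.
banana + avocado: intersection lies outside the first quadrant.
banana + strawberries with both tight: 1.818 servings and 3.514 servings → $3.28.
banana + bell pepper with both tight: 2.482 servings and 2.605 servings → $3.20.
avocado + strawberries with both tight: 1.924 servings and 3.602 servings → $4.35.
avocado + bell pepper with both tight: 2.651 servings and 2.695 servings → $4.67.
strawberries + bell pepper: intersection lies outside the first quadrant.
The minimum over all feasible corners is $3.20.

$3.20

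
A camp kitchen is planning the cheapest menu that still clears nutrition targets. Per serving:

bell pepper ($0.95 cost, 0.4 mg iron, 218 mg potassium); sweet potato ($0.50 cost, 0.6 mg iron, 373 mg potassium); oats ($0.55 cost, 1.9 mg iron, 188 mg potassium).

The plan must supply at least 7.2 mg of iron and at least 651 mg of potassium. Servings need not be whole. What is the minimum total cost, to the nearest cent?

$2.08

The cheapest plan sits at a corner of the feasible region — with two constraints it uses at most two foods.
bell pepper only: max(7.2/0.4, 651/218) = 18 servings → $17.10.
sweet potato only: max(7.2/0.6, 651/373) = 12 servings → $6.00.
oats only: max(7.2/1.9, 651/188) = 3.789 servings → $2.08.
bell pepper + sweet potato with both targets exact would need a negative amount; discard.
bell pepper + oats: the both-tight solution has a negative serving — not a feasible corner.
sweet potato + oats with both targets exact would need a negative amount; discard.
So the least-cost plan costs $2.08.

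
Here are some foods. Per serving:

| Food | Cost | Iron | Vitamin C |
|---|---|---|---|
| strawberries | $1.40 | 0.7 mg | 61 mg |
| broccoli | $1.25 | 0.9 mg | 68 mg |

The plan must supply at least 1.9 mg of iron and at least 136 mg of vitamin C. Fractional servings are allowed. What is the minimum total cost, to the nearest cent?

At the optimum either one food covers both requirements or two foods hit both targets exactly; no other combination can be cheaper.
strawberries only: max(1.9/0.7, 136/61) = 2.714 servings → $3.80.
broccoli only: max(1.9/0.9, 136/68) = 2.111 servings → $2.64.
strawberries + broccoli: intersection lies outside the first quadrant.
The minimum over all feasible corners is $2.64.

$2.64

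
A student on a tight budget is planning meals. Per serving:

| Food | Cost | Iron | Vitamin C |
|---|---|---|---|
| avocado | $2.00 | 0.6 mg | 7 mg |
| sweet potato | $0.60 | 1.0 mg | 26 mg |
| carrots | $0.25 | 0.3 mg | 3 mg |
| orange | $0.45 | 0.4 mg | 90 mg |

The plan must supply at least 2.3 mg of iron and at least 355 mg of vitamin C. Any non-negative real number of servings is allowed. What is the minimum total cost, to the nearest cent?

With two linear requirements the optimum uses one or two foods; enumerate the corners.
avocado only: max(2.3/0.6, 355/7) = 50.71 servings → $101.43.
sweet potato only: max(2.3/1.0, 355/26) = 13.65 servings → $8.19.
carrots only: max(2.3/0.3, 355/3) = 118.3 servings → $29.58.
orange only: max(2.3/0.4, 355/90) = 5.75 servings → $2.59.
avocado + sweet potato with both targets exact would need a negative amount; discard.
avocado + carrots: the both-tight solution has a negative serving — not a feasible corner.
avocado + orange with both tight: 1.27 servings and 3.846 servings → $4.27.
sweet potato + carrots with both targets exact would need a negative amount; discard.
sweet potato + orange with both tight: 0.8166 servings and 3.709 servings → $2.16.
carrots + orange with both tight: 2.519 servings and 3.86 servings → $2.37.
So the least-cost plan costs $2.16.

$2.16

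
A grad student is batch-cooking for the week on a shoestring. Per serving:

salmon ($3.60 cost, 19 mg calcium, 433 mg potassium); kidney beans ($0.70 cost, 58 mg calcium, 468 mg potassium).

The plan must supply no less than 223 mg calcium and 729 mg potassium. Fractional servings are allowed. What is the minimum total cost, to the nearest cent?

$2.69

At the optimum either one food covers both requirements or two foods hit both targets exactly; no other combination can be cheaper.
salmon only: max(223/19, 729/433) = 11.74 servings → $42.25.
kidney beans only: max(223/58, 729/468) = 3.845 servings → $2.69.
salmon + kidney beans: the both-tight solution has a negative serving — not a feasible corner.
So the least-cost plan costs $2.69.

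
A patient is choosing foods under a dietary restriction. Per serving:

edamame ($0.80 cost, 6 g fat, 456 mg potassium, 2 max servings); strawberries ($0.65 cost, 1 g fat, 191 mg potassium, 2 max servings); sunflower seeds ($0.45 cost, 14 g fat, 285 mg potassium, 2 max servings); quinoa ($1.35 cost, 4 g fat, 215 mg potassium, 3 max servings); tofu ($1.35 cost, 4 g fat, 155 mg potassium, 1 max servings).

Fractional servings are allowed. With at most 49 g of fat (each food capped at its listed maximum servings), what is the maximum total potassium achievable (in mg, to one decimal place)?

2480.8 mg

Potassium per g fat: strawberries 191, edamame 76, quinoa 53.75, tofu 38.75, sunflower seeds 20.36.
Take 2 servings of strawberries: uses 2 g fat, +382.0 mg potassium (running total 382.0 mg).
Take 2 servings of edamame: uses 12 g fat, +912.0 mg potassium (running total 1294.0 mg).
Take 3 servings of quinoa: uses 12 g fat, +645.0 mg potassium (running total 1939.0 mg).
Take 1 serving of tofu: uses 4 g fat, +155.0 mg potassium (running total 2094.0 mg).
Take 1.357 servings of sunflower seeds: uses 19 g fat, +386.8 mg potassium (running total 2480.8 mg).
Greedy by best ratio exhausts the fat allowance optimally: 2480.8 mg.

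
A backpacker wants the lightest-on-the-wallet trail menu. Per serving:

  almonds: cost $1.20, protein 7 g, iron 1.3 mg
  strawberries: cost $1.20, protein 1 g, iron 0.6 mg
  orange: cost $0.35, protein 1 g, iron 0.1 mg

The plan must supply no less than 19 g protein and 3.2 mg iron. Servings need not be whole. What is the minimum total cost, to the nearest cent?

With two linear requirements the optimum uses one or two foods; enumerate the corners.
almonds only: max(19/7, 3.2/1.3) = 2.714 servings → $3.26.
strawberries only: max(19/1, 3.2/0.6) = 19 servings → $22.80.
orange only: max(19/1, 3.2/0.1) = 32 servings → $11.20.
almonds + strawberries: intersection lies outside the first quadrant.
almonds + orange with both tight: 2.167 servings and 3.833 servings → $3.94.
strawberries + orange with both tight: 2.6 servings and 16.4 servings → $8.86.
The minimum over all feasible corners is $3.26.

$3.26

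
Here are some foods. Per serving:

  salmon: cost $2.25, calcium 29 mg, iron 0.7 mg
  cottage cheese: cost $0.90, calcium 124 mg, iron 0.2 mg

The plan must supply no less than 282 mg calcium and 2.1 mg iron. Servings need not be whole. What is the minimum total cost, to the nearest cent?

salmon only: max(282/29, 2.1/0.7) = 9.724 servings → $21.88.
cottage cheese only: max(282/124, 2.1/0.2) = 10.5 servings → $9.45.
salmon + cottage cheese with both tight: 2.519 servings and 1.685 servings → $7.18.
So the least-cost plan costs $7.18.

$7.18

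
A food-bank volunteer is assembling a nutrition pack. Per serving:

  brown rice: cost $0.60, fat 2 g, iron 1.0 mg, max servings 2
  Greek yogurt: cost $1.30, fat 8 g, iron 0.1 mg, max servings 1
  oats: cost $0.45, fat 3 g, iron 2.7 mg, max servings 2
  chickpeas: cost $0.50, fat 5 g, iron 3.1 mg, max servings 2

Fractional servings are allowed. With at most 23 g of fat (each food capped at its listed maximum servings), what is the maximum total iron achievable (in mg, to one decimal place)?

13.6 mg

Iron per g fat: oats 0.9, chickpeas 0.62, brown rice 0.5, Greek yogurt 0.0125.
Take 2 servings of oats: uses 6 g fat, +5.4 mg iron (running total 5.4 mg).
Take 2 servings of chickpeas: uses 10 g fat, +6.2 mg iron (running total 11.6 mg).
Take 2 servings of brown rice: uses 4 g fat, +2.0 mg iron (running total 13.6 mg).
Take 0.375 servings of Greek yogurt: uses 3 g fat, +0.0 mg iron (running total 13.6 mg).
Filling greedily by iron-per-g fat is optimal for one linear limit, giving 13.6 mg.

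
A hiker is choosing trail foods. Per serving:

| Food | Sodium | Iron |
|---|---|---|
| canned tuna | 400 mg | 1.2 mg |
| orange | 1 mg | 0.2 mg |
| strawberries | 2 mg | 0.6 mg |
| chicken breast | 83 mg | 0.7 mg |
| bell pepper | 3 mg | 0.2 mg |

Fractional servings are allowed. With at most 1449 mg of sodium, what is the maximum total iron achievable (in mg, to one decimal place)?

434.7 mg

Iron per mg sodium: strawberries 0.3, orange 0.2, bell pepper 0.06667, chicken breast 0.008434, canned tuna 0.003.
With no serving limits, spend the whole sodium allowance on strawberries: 1449 mg / 2 mg × 0.6 mg = 434.7 mg.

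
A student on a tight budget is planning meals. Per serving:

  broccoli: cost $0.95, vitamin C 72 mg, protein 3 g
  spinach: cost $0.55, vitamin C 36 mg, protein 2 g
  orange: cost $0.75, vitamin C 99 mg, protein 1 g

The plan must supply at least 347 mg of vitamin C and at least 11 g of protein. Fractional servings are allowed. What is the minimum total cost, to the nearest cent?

$3.90

The cheapest plan sits at a corner of the feasible region — with two constraints it uses at most two foods.
broccoli only: max(347/72, 11/3) = 4.819 servings → $4.58.
spinach only: max(347/36, 11/2) = 9.639 servings → $5.30.
orange only: max(347/99, 11/1) = 11 servings → $8.25.
broccoli + spinach: the both-tight solution has a negative serving — not a feasible corner.
broccoli + orange with both tight: 3.298 servings and 1.107 servings → $3.96.
spinach + orange with both tight: 4.58 servings and 1.84 servings → $3.90.
Cheapest feasible corner: $3.90.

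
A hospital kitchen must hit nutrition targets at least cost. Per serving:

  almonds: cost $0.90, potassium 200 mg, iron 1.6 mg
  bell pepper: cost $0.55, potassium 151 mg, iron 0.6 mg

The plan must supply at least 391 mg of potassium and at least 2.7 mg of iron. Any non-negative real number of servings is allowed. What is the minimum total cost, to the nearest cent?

Check every corner: each single food scaled to meet both minima, and each pair solved so both constraints bind.
almonds only: max(391/200, 2.7/1.6) = 1.955 servings → $1.76.
bell pepper only: max(391/151, 2.7/0.6) = 4.5 servings → $2.48.
almonds + bell pepper with both tight: 1.424 servings and 0.7039 servings → $1.67.
So the least-cost plan costs $1.67.

$1.67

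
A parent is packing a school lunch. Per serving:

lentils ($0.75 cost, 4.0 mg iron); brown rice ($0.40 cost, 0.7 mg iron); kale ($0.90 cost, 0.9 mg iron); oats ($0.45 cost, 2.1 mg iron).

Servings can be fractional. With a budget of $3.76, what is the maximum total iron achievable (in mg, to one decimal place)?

Iron per dollar: lentils 5.333, oats 4.667, brown rice 1.75, kale 1.
With no serving limits, spend the whole cost allowance on lentils: $3.76 / $0.75 × 4.0 mg = 20.1 mg.

20.1 mg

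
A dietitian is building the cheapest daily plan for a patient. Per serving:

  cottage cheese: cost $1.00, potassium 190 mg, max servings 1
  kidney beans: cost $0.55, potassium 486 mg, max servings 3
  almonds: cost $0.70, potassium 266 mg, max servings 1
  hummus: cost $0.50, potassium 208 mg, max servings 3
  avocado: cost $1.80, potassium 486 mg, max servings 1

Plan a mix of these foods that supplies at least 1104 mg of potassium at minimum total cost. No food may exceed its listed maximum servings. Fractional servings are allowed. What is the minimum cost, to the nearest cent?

Cost per mg of potassium: kidney beans $0.0011, hummus $0.0024, almonds $0.0026, avocado $0.0037, cottage cheese $0.0053.
Take 2.272 servings of kidney beans: +1104.0 mg potassium for $1.25 (total $1.25, still need 0.0 mg).
Filling from the cheapest source first is optimal under one linear minimum: $1.25.

$1.25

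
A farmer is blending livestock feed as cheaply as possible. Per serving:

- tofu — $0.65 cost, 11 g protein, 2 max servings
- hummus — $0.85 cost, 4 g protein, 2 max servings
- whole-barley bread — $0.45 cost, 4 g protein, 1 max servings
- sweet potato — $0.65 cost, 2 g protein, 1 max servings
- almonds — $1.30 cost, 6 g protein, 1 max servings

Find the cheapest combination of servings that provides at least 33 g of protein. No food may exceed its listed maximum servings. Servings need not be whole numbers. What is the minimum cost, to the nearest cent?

Cost per g of protein: tofu $0.0591, whole-barley bread $0.1125, hummus $0.2125, almonds $0.2167, sweet potato $0.3250.
Take 2 servings of tofu: +22.0 g protein for $1.30 (total $1.30, still need 11.0 g).
Take 1 serving of whole-barley bread: +4.0 g protein for $0.45 (total $1.75, still need 7.0 g).
Take 1.75 servings of hummus: +7.0 g protein for $1.49 (total $3.24, still need 0.0 g).
Greedy by cheapest-per-g is optimal for a single linear constraint, so the minimum cost is $3.24.

$3.24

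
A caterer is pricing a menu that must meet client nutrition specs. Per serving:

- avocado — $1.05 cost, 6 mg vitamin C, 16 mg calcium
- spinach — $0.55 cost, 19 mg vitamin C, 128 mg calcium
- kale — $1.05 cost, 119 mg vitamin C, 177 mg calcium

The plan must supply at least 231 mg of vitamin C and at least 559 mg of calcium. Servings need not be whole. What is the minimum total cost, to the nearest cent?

$2.86

For a min-cost LP with two ≥-constraints, a basic feasible solution has at most two positive variables.
avocado only: max(231/6, 559/16) = 38.5 servings → $40.42.
spinach only: max(231/19, 559/128) = 12.16 servings → $6.69.
kale only: max(231/119, 559/177) = 3.158 servings → $3.32.
avocado + spinach with both targets exact would need a negative amount; discard.
avocado + kale with both tight: 30.44 servings and 0.4062 servings → $32.39.
spinach + kale with both tight: 2.16 servings and 1.596 servings → $2.86.
So the least-cost plan costs $2.86.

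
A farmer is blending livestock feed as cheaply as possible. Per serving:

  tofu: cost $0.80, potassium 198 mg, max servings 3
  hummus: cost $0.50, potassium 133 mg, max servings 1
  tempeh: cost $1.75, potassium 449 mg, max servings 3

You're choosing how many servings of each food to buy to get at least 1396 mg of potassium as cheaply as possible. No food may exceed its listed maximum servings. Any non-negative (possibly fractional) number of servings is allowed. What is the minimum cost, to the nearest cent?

Cost per mg of potassium: hummus $0.0038, tempeh $0.0039, tofu $0.0040.
Take 1 serving of hummus: +133.0 mg potassium for $0.50 (total $0.50, still need 1263.0 mg).
Take 2.813 servings of tempeh: +1263.0 mg potassium for $4.92 (total $5.42, still need 0.0 mg).
Filling from the cheapest source first is optimal under one linear minimum: $5.42.

$5.42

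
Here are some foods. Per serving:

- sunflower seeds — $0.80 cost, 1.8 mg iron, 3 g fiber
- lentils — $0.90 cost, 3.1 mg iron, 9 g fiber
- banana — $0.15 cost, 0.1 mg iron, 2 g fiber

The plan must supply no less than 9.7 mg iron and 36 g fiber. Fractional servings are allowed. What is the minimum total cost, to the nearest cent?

$3.37

The cheapest plan sits at a corner of the feasible region — with two constraints it uses at most two foods.
sunflower seeds only: max(9.7/1.8, 36/3) = 12 servings → $9.60.
lentils only: max(9.7/3.1, 36/9) = 4 servings → $3.60.
banana only: max(9.7/0.1, 36/2) = 97 servings → $14.55.
sunflower seeds + lentils with both targets exact would need a negative amount; discard.
sunflower seeds + banana with both tight: 4.788 servings and 10.82 servings → $5.45.
lentils + banana with both tight: 2.981 servings and 4.585 servings → $3.37.
Cheapest feasible corner: $3.37.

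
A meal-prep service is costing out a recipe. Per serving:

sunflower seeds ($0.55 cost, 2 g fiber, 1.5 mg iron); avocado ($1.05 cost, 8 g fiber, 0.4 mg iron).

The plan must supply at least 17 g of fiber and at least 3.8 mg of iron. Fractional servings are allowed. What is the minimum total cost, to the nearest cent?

$2.84

At the optimum either one food covers both requirements or two foods hit both targets exactly; no other combination can be cheaper.
sunflower seeds only: max(17/2, 3.8/1.5) = 8.5 servings → $4.67.
avocado only: max(17/8, 3.8/0.4) = 9.5 servings → $9.97.
sunflower seeds + avocado with both tight: 2.107 servings and 1.598 servings → $2.84.
Cheapest feasible corner: $2.84.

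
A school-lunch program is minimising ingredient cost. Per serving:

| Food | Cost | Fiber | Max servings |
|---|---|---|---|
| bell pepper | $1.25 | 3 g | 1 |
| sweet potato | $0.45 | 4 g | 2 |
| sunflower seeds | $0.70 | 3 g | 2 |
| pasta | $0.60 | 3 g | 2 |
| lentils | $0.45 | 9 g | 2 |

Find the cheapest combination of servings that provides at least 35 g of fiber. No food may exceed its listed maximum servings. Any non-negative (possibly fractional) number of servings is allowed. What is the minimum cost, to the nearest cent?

Cost per g of fiber: lentils $0.0500, sweet potato $0.1125, pasta $0.2000, sunflower seeds $0.2333, bell pepper $0.4167.
Take 2 servings of lentils: +18.0 g fiber for $0.90 (total $0.90, still need 17.0 g).
Take 2 servings of sweet potato: +8.0 g fiber for $0.90 (total $1.80, still need 9.0 g).
Take 2 servings of pasta: +6.0 g fiber for $1.20 (total $3.00, still need 3.0 g).
Take 1 serving of sunflower seeds: +3.0 g fiber for $0.70 (total $3.70, still need 0.0 g).
Filling from the cheapest source first is optimal under one linear minimum: $3.70.

$3.70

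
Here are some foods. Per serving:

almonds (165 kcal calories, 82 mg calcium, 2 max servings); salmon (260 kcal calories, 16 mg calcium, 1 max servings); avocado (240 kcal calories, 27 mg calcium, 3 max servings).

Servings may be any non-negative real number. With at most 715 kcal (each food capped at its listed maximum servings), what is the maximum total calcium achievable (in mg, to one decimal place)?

Calcium per kcal: almonds 0.497, avocado 0.1125, salmon 0.06154.
Take 2 servings of almonds: uses 330 kcal, +164.0 mg calcium (running total 164.0 mg).
Take 1.604 servings of avocado: uses 385 kcal, +43.3 mg calcium (running total 207.3 mg).
Filling greedily by calcium-per-kcal is optimal for one linear limit, giving 207.3 mg.

207.3 mg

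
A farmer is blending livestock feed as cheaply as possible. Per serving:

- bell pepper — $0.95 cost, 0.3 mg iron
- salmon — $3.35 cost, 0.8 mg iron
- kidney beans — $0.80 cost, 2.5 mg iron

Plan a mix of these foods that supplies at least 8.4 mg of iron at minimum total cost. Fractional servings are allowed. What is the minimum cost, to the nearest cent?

$2.69

Cost per mg of iron: kidney beans $0.3200, bell pepper $3.1667, salmon $4.1875.
With no serving limits, use only kidney beans: 8.4 mg / 2.5 mg = 3.36 servings × $0.80 = $2.69.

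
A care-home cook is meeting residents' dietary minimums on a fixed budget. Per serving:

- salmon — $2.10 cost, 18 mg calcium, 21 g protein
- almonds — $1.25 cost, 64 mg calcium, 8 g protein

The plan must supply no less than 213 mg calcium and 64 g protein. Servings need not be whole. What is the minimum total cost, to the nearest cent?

salmon only: max(213/18, 64/21) = 11.83 servings → $24.85.
almonds only: max(213/64, 64/8) = 8 servings → $10.00.
salmon + almonds with both tight: 1.993 servings and 2.768 servings → $7.65.
Cheapest feasible corner: $7.65.

$7.65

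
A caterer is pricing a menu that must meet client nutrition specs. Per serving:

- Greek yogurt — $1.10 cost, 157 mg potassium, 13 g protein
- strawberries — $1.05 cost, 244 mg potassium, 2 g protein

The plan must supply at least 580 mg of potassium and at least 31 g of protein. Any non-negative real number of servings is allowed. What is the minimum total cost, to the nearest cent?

$3.45

With two linear requirements the optimum uses one or two foods; enumerate the corners.
Greek yogurt only: max(580/157, 31/13) = 3.694 servings → $4.06.
strawberries only: max(580/244, 31/2) = 15.5 servings → $16.27.
Greek yogurt + strawberries with both tight: 2.241 servings and 0.9353 servings → $3.45.
The minimum over all feasible corners is $3.45.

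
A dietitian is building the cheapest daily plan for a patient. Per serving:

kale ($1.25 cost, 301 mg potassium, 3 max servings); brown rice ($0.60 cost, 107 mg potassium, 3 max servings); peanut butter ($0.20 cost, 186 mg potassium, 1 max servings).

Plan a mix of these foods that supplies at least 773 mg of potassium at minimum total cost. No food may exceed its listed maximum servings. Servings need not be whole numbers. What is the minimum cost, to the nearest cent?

Cost per mg of potassium: peanut butter $0.0011, kale $0.0042, brown rice $0.0056.
Take 1 serving of peanut butter: +186.0 mg potassium for $0.20 (total $0.20, still need 587.0 mg).
Take 1.95 servings of kale: +587.0 mg potassium for $2.44 (total $2.64, still need 0.0 mg).
Greedy by cheapest-per-mg is optimal for a single linear constraint, so the minimum cost is $2.64.

$2.64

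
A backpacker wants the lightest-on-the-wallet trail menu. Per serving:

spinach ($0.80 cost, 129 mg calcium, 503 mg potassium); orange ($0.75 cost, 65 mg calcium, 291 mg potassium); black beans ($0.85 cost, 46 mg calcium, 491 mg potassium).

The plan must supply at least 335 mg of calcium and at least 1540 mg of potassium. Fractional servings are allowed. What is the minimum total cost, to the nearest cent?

With two linear requirements the optimum uses one or two foods; enumerate the corners.
spinach only: max(335/129, 1540/503) = 3.062 servings → $2.45.
orange only: max(335/65, 1540/291) = 5.292 servings → $3.97.
black beans only: max(335/46, 1540/491) = 7.283 servings → $6.19.
spinach + orange with both targets exact would need a negative amount; discard.
spinach + black beans with both tight: 2.329 servings and 0.7501 servings → $2.50.
orange + black beans with both tight: 5.054 servings and 0.1411 servings → $3.91.
So the least-cost plan costs $2.45.

$2.45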